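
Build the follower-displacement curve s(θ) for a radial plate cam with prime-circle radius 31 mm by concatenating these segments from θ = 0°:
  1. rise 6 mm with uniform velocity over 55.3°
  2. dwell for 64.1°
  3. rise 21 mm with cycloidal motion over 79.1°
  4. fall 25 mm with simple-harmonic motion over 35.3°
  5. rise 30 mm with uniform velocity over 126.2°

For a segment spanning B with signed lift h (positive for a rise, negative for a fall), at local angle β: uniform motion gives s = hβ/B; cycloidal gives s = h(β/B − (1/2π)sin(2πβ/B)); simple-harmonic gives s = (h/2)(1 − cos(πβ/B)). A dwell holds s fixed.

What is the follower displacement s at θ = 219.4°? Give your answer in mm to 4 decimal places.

seg 1 [0°–55.3°] uniform, h=6: full span → s += 6 → s = 6.0000
seg 2 [55.3°–119.4°] dwell: s stays 6.0000
seg 3 [119.4°–198.5°] cycloidal, h=21: full span → s += 21 → s = 27.0000
seg 4 [198.5°–233.8°] simple-harmonic, h=-25: θ=219.4° here. β=20.9, B=35.3. -25/2·(1 − cos(π·0.5921)) = -16.0653 → s = 10.9347

10.9347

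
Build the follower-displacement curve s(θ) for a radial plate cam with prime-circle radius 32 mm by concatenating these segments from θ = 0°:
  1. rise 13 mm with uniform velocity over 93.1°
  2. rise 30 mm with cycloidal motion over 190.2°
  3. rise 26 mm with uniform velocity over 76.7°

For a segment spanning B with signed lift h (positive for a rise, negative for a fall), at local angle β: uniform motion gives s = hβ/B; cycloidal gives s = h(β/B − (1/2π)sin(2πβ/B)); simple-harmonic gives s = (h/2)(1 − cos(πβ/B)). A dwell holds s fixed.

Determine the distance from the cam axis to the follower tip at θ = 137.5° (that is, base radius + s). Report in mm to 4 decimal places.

seg 1 [0°–93.1°] uniform, h=13: full span → s += 13 → s = 13.0000
seg 2 [93.1°–283.3°] cycloidal, h=30: θ=137.5° here. β=44.4, B=190.2. 30·(0.2334 − sin(2π·0.2334)/(2π)) = 2.2543 → s = 15.2543
radial distance = base radius + s = 32 + 15.2543 = 47.2543

47.2543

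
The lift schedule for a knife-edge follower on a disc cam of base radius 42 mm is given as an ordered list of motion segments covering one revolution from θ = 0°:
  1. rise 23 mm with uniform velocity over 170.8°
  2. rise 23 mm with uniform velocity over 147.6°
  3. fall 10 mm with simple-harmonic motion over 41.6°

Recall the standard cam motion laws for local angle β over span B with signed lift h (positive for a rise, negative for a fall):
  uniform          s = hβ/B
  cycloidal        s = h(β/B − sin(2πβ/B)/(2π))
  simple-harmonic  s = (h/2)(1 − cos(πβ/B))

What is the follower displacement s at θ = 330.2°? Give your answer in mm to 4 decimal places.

seg 1 [0°–170.8°] uniform, h=23: full span → s += 23 → s = 23.0000
seg 2 [170.8°–318.4°] uniform, h=23: full span → s += 23 → s = 46.0000
seg 3 [318.4°–360°] simple-harmonic, h=-10: θ=330.2° here. β=11.8, B=41.6. -10/2·(1 − cos(π·0.2837)) = -1.8573 → s = 44.1427

44.1427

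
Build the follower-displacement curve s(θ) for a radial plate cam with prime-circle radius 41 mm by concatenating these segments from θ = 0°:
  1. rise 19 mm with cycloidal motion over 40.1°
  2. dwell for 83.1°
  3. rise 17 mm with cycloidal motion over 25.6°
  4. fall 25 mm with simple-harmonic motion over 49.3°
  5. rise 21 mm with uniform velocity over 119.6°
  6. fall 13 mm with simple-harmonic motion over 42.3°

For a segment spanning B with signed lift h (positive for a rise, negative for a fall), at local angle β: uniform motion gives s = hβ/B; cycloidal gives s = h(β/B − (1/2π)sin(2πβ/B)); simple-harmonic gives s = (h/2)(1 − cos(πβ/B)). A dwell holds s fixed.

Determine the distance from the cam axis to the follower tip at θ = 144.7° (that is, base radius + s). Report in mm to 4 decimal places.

seg 1 [0°–40.1°] cycloidal, h=19: full span → s += 19 → s = 19.0000
seg 2 [40.1°–123.2°] dwell: s stays 19.0000
seg 3 [123.2°–148.8°] cycloidal, h=17: θ=144.7° here. β=21.5, B=25.6. 17·(0.8398 − sin(2π·0.8398)/(2π)) = 16.5632 → s = 35.5632
radial distance = base radius + s = 41 + 35.5632 = 76.5632

76.5632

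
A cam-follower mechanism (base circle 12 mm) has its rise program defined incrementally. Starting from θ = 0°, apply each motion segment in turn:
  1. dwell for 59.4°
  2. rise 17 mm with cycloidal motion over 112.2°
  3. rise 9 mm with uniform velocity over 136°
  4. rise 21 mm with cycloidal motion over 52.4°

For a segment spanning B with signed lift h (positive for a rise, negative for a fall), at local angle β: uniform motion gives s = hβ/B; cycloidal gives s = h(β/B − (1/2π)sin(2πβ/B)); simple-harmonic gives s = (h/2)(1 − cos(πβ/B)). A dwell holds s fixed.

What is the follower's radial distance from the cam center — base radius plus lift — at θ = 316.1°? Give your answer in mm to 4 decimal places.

seg 1 [0°–59.4°] dwell: s stays 0.0000
seg 2 [59.4°–171.6°] cycloidal, h=17: full span → s += 17 → s = 17.0000
seg 3 [171.6°–307.6°] uniform, h=9: full span → s += 9 → s = 26.0000
seg 4 [307.6°–360°] cycloidal, h=21: θ=316.1° here. β=8.5, B=52.4. 21·(0.1622 − sin(2π·0.1622)/(2π)) = 0.5599 → s = 26.5599
radial distance = base radius + s = 12 + 26.5599 = 38.5599

38.5599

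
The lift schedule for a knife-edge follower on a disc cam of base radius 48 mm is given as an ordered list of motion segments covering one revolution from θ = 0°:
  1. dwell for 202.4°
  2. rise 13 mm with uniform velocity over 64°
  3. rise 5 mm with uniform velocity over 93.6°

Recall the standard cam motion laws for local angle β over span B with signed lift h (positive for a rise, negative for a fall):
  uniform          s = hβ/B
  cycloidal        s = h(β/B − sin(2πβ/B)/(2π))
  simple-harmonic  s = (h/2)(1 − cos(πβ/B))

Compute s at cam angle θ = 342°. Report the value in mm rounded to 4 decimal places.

seg 1 [0°–202.4°] dwell: s stays 0.0000
seg 2 [202.4°–266.4°] uniform, h=13: full span → s += 13 → s = 13.0000
seg 3 [266.4°–360°] uniform, h=5: θ=342° here. β=75.6, B=93.6. 5·75.6/93.6 = 4.0385 → s = 17.0385

17.0385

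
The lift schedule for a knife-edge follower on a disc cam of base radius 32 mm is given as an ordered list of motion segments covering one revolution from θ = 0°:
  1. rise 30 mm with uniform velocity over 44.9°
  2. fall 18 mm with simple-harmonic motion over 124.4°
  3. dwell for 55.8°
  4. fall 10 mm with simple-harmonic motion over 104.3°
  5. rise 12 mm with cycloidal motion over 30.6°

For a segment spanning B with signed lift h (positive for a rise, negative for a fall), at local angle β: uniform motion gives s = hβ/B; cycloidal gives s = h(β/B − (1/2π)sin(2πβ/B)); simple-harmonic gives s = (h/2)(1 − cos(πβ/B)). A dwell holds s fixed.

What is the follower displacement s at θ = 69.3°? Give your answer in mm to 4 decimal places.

seg 1 [0°–44.9°] uniform, h=30: full span → s += 30 → s = 30.0000
seg 2 [44.9°–169.3°] simple-harmonic, h=-18: θ=69.3° here. β=24.4, B=124.4. -18/2·(1 − cos(π·0.1961)) = -1.6553 → s = 28.3447

28.3447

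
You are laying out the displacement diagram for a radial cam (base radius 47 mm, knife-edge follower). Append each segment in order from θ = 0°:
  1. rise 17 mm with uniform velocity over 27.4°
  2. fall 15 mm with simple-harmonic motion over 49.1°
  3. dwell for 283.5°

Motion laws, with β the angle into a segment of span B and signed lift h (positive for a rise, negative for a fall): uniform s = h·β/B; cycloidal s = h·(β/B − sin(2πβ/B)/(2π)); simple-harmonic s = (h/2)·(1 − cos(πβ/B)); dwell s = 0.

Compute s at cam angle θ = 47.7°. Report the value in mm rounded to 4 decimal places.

seg 1 [0°–27.4°] uniform, h=17: full span → s += 17 → s = 17.0000
seg 2 [27.4°–76.5°] simple-harmonic, h=-15: θ=47.7° here. β=20.3, B=49.1. -15/2·(1 − cos(π·0.4134)) = -5.4856 → s = 11.5144

11.5144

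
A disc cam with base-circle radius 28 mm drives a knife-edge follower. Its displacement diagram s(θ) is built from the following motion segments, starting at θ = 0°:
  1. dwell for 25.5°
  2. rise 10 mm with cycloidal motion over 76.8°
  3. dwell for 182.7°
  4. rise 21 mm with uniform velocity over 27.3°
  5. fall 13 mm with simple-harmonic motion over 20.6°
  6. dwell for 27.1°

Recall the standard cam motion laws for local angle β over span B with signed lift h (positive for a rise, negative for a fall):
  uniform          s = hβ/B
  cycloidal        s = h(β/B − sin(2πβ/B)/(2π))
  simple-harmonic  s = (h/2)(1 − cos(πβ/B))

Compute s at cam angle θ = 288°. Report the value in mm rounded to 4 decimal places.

seg 1 [0°–25.5°] dwell: s stays 0.0000
seg 2 [25.5°–102.3°] cycloidal, h=10: full span → s += 10 → s = 10.0000
seg 3 [102.3°–285°] dwell: s stays 10.0000
seg 4 [285°–312.3°] uniform, h=21: θ=288° here. β=3, B=27.3. 21·3/27.3 = 2.3077 → s = 12.3077

12.3077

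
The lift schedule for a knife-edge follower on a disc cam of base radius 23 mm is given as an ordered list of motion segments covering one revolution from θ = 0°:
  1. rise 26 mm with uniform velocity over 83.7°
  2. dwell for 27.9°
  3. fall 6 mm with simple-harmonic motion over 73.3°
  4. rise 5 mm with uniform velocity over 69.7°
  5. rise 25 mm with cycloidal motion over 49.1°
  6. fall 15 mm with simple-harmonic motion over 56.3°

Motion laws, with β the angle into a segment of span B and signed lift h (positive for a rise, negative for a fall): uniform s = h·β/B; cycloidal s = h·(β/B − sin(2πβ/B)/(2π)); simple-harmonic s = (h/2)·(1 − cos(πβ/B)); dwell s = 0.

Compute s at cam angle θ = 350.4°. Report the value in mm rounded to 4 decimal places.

seg 1 [0°–83.7°] uniform, h=26: full span → s += 26 → s = 26.0000
seg 2 [83.7°–111.6°] dwell: s stays 26.0000
seg 3 [111.6°–184.9°] simple-harmonic, h=-6: full span → s += -6 → s = 20.0000
seg 4 [184.9°–254.6°] uniform, h=5: full span → s += 5 → s = 25.0000
seg 5 [254.6°–303.7°] cycloidal, h=25: full span → s += 25 → s = 50.0000
seg 6 [303.7°–360°] simple-harmonic, h=-15: θ=350.4° here. β=46.7, B=56.3. -15/2·(1 − cos(π·0.8295)) = -13.9494 → s = 36.0506

36.0506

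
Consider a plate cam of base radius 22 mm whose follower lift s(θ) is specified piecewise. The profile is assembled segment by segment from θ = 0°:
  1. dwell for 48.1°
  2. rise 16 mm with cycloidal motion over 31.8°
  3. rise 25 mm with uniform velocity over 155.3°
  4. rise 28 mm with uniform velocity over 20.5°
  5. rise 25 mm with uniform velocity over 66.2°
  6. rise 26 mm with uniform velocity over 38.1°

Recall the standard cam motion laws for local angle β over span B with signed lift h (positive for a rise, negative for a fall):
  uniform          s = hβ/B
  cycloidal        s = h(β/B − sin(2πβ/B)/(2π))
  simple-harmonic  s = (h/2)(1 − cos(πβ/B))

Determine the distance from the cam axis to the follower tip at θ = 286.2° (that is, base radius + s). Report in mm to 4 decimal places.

seg 1 [0°–48.1°] dwell: s stays 0.0000
seg 2 [48.1°–79.9°] cycloidal, h=16: full span → s += 16 → s = 16.0000
seg 3 [79.9°–235.2°] uniform, h=25: full span → s += 25 → s = 41.0000
seg 4 [235.2°–255.7°] uniform, h=28: full span → s += 28 → s = 69.0000
seg 5 [255.7°–321.9°] uniform, h=25: θ=286.2° here. β=30.5, B=66.2. 25·30.5/66.2 = 11.5181 → s = 80.5181
radial distance = base radius + s = 22 + 80.5181 = 102.5181

102.5181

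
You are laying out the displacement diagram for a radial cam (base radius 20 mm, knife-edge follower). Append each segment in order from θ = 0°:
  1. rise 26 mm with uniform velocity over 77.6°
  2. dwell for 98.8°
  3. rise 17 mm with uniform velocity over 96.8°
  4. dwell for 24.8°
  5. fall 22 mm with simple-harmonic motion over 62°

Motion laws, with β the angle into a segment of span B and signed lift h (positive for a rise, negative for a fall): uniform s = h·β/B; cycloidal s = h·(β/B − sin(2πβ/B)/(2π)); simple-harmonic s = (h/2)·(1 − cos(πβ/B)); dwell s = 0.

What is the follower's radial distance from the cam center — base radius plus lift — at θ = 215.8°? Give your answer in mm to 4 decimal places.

seg 1 [0°–77.6°] uniform, h=26: full span → s += 26 → s = 26.0000
seg 2 [77.6°–176.4°] dwell: s stays 26.0000
seg 3 [176.4°–273.2°] uniform, h=17: θ=215.8° here. β=39.4, B=96.8. 17·39.4/96.8 = 6.9194 → s = 32.9194
radial distance = base radius + s = 20 + 32.9194 = 52.9194

52.9194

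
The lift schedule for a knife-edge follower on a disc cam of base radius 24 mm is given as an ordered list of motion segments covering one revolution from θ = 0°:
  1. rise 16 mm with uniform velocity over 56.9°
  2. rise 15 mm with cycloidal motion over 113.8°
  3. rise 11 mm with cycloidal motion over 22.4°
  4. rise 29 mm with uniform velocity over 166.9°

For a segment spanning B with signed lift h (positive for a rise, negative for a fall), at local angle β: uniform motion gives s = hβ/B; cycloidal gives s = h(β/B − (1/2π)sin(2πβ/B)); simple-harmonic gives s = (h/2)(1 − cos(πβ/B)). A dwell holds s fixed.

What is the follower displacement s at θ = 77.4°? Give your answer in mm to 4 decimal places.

seg 1 [0°–56.9°] uniform, h=16: full span → s += 16 → s = 16.0000
seg 2 [56.9°–170.7°] cycloidal, h=15: θ=77.4° here. β=20.5, B=113.8. 15·(0.1801 − sin(2π·0.1801)/(2π)) = 0.5411 → s = 16.5411

16.5411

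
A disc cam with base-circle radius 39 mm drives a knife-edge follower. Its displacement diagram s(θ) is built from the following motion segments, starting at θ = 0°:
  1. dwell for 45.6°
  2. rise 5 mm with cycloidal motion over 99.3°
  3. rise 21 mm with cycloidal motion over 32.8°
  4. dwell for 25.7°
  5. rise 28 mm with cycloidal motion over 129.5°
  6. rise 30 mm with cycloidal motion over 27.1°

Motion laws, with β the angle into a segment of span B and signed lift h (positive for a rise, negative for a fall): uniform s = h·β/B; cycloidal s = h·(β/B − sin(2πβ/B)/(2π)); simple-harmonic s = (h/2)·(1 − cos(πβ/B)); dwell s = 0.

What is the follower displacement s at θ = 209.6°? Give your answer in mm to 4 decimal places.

seg 1 [0°–45.6°] dwell: s stays 0.0000
seg 2 [45.6°–144.9°] cycloidal, h=5: full span → s += 5 → s = 5.0000
seg 3 [144.9°–177.7°] cycloidal, h=21: full span → s += 21 → s = 26.0000
seg 4 [177.7°–203.4°] dwell: s stays 26.0000
seg 5 [203.4°–332.9°] cycloidal, h=28: θ=209.6° here. β=6.2, B=129.5. 28·(0.0479 − sin(2π·0.0479)/(2π)) = 0.0201 → s = 26.0201

26.0201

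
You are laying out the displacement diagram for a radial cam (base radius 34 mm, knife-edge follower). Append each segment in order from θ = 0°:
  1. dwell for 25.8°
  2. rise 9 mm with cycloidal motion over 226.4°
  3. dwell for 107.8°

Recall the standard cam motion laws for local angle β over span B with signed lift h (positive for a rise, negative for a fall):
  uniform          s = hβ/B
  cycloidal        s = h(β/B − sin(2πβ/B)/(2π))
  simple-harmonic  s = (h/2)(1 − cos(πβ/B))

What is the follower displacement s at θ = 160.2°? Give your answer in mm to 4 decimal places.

seg 1 [0°–25.8°] dwell: s stays 0.0000
seg 2 [25.8°–252.2°] cycloidal, h=9: θ=160.2° here. β=134.4, B=226.4. 9·(0.5936 − sin(2π·0.5936)/(2π)) = 6.1377 → s = 6.1377

6.1377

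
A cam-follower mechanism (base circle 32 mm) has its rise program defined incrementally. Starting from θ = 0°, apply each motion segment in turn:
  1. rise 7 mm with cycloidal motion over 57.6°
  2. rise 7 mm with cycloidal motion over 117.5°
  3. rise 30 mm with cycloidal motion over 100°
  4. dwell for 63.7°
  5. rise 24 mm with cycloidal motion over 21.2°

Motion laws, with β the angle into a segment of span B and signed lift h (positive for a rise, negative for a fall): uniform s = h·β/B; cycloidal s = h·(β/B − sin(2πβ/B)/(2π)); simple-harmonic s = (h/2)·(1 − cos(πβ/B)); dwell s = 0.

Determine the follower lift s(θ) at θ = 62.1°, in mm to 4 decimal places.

seg 1 [0°–57.6°] cycloidal, h=7: full span → s += 7 → s = 7.0000
seg 2 [57.6°–175.1°] cycloidal, h=7: θ=62.1° here. β=4.5, B=117.5. 7·(0.0383 − sin(2π·0.0383)/(2π)) = 0.0026 → s = 7.0026

7.0026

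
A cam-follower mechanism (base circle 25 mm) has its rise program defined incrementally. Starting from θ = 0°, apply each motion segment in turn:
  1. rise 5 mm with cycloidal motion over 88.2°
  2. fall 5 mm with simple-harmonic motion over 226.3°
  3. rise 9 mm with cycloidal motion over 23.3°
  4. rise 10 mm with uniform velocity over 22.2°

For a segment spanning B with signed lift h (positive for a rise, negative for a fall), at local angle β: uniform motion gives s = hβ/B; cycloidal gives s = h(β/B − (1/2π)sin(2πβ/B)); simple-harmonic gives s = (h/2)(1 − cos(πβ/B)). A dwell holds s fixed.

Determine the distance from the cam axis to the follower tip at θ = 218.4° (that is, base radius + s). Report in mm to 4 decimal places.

seg 1 [0°–88.2°] cycloidal, h=5: full span → s += 5 → s = 5.0000
seg 2 [88.2°–314.5°] simple-harmonic, h=-5: θ=218.4° here. β=130.2, B=226.3. -5/2·(1 − cos(π·0.5753)) = -3.0862 → s = 1.9138
radial distance = base radius + s = 25 + 1.9138 = 26.9138

26.9138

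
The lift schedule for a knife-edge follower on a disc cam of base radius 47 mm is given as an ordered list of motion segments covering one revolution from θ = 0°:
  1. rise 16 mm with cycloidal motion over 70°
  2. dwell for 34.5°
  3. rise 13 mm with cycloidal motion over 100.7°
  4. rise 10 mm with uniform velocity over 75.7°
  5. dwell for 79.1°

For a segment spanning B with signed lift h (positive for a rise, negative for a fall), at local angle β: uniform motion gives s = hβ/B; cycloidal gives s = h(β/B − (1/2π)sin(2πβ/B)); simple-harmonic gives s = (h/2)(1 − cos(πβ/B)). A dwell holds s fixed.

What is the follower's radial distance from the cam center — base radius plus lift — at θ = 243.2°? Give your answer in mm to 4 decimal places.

seg 1 [0°–70°] cycloidal, h=16: full span → s += 16 → s = 16.0000
seg 2 [70°–104.5°] dwell: s stays 16.0000
seg 3 [104.5°–205.2°] cycloidal, h=13: full span → s += 13 → s = 29.0000
seg 4 [205.2°–280.9°] uniform, h=10: θ=243.2° here. β=38, B=75.7. 10·38/75.7 = 5.0198 → s = 34.0198
radial distance = base radius + s = 47 + 34.0198 = 81.0198

81.0198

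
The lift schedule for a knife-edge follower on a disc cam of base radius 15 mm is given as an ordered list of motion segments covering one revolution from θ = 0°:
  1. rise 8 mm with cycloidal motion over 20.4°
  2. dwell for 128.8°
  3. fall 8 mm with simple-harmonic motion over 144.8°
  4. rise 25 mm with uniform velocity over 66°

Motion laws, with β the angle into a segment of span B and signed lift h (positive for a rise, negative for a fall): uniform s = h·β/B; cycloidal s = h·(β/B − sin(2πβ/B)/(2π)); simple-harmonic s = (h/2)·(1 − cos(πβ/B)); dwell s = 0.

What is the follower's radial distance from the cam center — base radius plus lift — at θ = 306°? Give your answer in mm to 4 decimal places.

seg 1 [0°–20.4°] cycloidal, h=8: full span → s += 8 → s = 8.0000
seg 2 [20.4°–149.2°] dwell: s stays 8.0000
seg 3 [149.2°–294°] simple-harmonic, h=-8: full span → s += -8 → s = 0.0000
seg 4 [294°–360°] uniform, h=25: θ=306° here. β=12, B=66. 25·12/66 = 4.5455 → s = 4.5455
radial distance = base radius + s = 15 + 4.5455 = 19.5455

19.5455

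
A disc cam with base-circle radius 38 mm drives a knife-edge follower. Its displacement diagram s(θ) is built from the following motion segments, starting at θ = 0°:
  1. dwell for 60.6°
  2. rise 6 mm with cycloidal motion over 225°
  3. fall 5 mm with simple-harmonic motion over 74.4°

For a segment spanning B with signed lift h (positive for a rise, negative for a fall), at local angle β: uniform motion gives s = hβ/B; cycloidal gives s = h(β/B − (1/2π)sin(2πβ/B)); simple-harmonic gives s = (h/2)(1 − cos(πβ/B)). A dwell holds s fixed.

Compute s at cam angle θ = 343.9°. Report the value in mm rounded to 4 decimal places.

seg 1 [0°–60.6°] dwell: s stays 0.0000
seg 2 [60.6°–285.6°] cycloidal, h=6: full span → s += 6 → s = 6.0000
seg 3 [285.6°–360°] simple-harmonic, h=-5: θ=343.9° here. β=58.3, B=74.4. -5/2·(1 − cos(π·0.7836)) = -4.4442 → s = 1.5558

1.5558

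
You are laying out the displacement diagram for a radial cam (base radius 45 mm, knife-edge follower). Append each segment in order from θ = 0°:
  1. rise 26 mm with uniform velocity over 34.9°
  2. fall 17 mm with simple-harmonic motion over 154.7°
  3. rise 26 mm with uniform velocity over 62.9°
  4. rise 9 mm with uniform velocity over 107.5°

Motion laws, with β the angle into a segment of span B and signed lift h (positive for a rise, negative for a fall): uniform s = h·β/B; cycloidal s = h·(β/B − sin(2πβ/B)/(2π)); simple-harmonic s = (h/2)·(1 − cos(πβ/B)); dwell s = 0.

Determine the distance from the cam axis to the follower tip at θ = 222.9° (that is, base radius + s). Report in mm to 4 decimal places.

seg 1 [0°–34.9°] uniform, h=26: full span → s += 26 → s = 26.0000
seg 2 [34.9°–189.6°] simple-harmonic, h=-17: full span → s += -17 → s = 9.0000
seg 3 [189.6°–252.5°] uniform, h=26: θ=222.9° here. β=33.3, B=62.9. 26·33.3/62.9 = 13.7647 → s = 22.7647
radial distance = base radius + s = 45 + 22.7647 = 67.7647

67.7647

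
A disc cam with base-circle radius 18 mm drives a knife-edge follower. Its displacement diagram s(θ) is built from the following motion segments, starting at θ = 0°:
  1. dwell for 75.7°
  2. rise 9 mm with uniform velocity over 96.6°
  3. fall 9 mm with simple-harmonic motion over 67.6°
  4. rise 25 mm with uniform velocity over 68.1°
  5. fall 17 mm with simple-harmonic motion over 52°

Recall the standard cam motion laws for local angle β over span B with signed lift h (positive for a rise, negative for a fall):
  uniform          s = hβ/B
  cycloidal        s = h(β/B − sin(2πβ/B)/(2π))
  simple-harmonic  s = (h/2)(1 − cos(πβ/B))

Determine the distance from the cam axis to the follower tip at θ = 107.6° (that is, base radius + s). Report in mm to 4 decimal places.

seg 1 [0°–75.7°] dwell: s stays 0.0000
seg 2 [75.7°–172.3°] uniform, h=9: θ=107.6° here. β=31.9, B=96.6. 9·31.9/96.6 = 2.9720 → s = 2.9720
radial distance = base radius + s = 18 + 2.9720 = 20.9720

20.9720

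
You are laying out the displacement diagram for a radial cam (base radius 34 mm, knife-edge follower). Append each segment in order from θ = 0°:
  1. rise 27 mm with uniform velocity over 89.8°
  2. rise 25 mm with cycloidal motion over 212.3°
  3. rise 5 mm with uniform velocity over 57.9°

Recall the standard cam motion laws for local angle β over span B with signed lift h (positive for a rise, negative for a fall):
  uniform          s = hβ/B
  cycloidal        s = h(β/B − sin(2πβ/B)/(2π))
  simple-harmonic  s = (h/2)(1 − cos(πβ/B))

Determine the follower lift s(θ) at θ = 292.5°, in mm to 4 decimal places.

seg 1 [0°–89.8°] uniform, h=27: full span → s += 27 → s = 27.0000
seg 2 [89.8°–302.1°] cycloidal, h=25: θ=292.5° here. β=202.7, B=212.3. 25·(0.9548 − sin(2π·0.9548)/(2π)) = 24.9849 → s = 51.9849

51.9849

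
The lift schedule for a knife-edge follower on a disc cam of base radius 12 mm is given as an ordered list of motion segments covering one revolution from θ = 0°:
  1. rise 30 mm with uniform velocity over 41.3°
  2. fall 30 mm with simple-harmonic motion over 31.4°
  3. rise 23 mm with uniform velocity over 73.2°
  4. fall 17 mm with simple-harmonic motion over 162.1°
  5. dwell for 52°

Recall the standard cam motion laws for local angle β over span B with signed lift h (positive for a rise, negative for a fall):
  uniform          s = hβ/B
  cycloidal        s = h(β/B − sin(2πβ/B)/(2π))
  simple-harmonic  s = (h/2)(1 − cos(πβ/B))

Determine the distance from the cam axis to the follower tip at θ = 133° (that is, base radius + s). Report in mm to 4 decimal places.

seg 1 [0°–41.3°] uniform, h=30: full span → s += 30 → s = 30.0000
seg 2 [41.3°–72.7°] simple-harmonic, h=-30: full span → s += -30 → s = 0.0000
seg 3 [72.7°–145.9°] uniform, h=23: θ=133° here. β=60.3, B=73.2. 23·60.3/73.2 = 18.9467 → s = 18.9467
radial distance = base radius + s = 12 + 18.9467 = 30.9467

30.9467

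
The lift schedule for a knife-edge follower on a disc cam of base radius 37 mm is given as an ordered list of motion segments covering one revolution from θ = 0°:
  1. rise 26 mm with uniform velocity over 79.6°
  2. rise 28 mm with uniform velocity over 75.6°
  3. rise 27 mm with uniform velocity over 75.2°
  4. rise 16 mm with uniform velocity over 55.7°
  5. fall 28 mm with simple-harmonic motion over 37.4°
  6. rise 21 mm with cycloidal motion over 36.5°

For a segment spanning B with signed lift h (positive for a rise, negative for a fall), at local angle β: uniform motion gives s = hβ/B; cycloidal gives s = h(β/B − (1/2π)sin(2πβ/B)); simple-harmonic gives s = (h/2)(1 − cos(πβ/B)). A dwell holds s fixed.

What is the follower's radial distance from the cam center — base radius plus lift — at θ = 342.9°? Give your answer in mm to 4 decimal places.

seg 1 [0°–79.6°] uniform, h=26: full span → s += 26 → s = 26.0000
seg 2 [79.6°–155.2°] uniform, h=28: full span → s += 28 → s = 54.0000
seg 3 [155.2°–230.4°] uniform, h=27: full span → s += 27 → s = 81.0000
seg 4 [230.4°–286.1°] uniform, h=16: full span → s += 16 → s = 97.0000
seg 5 [286.1°–323.5°] simple-harmonic, h=-28: full span → s += -28 → s = 69.0000
seg 6 [323.5°–360°] cycloidal, h=21: θ=342.9° here. β=19.4, B=36.5. 21·(0.5315 − sin(2π·0.5315)/(2π)) = 11.8190 → s = 80.8190
radial distance = base radius + s = 37 + 80.8190 = 117.8190

117.8190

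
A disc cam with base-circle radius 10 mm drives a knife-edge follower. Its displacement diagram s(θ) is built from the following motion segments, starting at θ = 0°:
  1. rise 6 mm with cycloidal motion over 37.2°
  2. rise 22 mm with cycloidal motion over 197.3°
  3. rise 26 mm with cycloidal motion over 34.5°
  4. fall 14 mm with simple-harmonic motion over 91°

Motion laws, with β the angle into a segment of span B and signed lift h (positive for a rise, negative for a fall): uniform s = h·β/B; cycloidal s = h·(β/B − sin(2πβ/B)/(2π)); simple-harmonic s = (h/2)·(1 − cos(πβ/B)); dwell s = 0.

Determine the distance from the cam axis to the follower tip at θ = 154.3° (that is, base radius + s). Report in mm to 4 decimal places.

seg 1 [0°–37.2°] cycloidal, h=6: full span → s += 6 → s = 6.0000
seg 2 [37.2°–234.5°] cycloidal, h=22: θ=154.3° here. β=117.1, B=197.3. 22·(0.5935 − sin(2π·0.5935)/(2π)) = 14.9982 → s = 20.9982
radial distance = base radius + s = 10 + 20.9982 = 30.9982

30.9982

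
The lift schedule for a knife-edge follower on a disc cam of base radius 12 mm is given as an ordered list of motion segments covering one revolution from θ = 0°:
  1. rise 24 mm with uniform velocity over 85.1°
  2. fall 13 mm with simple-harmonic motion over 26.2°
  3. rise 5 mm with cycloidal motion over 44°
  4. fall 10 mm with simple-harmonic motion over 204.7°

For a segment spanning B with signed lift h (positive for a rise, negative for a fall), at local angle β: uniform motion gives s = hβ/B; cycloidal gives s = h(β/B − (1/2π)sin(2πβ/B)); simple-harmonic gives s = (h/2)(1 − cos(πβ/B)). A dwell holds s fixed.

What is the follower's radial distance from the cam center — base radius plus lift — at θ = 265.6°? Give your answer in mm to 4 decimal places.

seg 1 [0°–85.1°] uniform, h=24: full span → s += 24 → s = 24.0000
seg 2 [85.1°–111.3°] simple-harmonic, h=-13: full span → s += -13 → s = 11.0000
seg 3 [111.3°–155.3°] cycloidal, h=5: full span → s += 5 → s = 16.0000
seg 4 [155.3°–360°] simple-harmonic, h=-10: θ=265.6° here. β=110.3, B=204.7. -10/2·(1 − cos(π·0.5388)) = -5.6085 → s = 10.3915
radial distance = base radius + s = 12 + 10.3915 = 22.3915

22.3915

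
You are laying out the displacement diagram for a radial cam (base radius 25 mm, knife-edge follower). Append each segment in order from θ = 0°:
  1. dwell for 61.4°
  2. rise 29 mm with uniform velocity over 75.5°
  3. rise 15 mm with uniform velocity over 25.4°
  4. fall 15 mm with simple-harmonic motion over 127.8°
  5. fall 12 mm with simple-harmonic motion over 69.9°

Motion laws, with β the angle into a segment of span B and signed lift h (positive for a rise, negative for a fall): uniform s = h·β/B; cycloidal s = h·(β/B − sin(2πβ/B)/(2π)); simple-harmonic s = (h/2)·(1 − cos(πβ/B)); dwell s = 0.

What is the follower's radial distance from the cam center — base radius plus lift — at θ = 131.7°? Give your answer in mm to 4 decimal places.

seg 1 [0°–61.4°] dwell: s stays 0.0000
seg 2 [61.4°–136.9°] uniform, h=29: θ=131.7° here. β=70.3, B=75.5. 29·70.3/75.5 = 27.0026 → s = 27.0026
radial distance = base radius + s = 25 + 27.0026 = 52.0026

52.0026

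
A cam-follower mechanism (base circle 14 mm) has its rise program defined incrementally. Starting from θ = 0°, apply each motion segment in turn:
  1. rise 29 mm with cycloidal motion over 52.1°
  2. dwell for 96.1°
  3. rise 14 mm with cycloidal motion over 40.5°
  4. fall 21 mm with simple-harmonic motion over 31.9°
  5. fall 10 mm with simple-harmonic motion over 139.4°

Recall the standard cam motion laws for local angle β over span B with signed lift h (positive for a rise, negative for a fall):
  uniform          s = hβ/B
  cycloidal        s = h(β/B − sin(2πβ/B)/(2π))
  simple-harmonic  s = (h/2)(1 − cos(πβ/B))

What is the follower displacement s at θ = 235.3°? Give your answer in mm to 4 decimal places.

seg 1 [0°–52.1°] cycloidal, h=29: full span → s += 29 → s = 29.0000
seg 2 [52.1°–148.2°] dwell: s stays 29.0000
seg 3 [148.2°–188.7°] cycloidal, h=14: full span → s += 14 → s = 43.0000
seg 4 [188.7°–220.6°] simple-harmonic, h=-21: full span → s += -21 → s = 22.0000
seg 5 [220.6°–360°] simple-harmonic, h=-10: θ=235.3° here. β=14.7, B=139.4. -10/2·(1 − cos(π·0.1055)) = -0.2719 → s = 21.7281

21.7281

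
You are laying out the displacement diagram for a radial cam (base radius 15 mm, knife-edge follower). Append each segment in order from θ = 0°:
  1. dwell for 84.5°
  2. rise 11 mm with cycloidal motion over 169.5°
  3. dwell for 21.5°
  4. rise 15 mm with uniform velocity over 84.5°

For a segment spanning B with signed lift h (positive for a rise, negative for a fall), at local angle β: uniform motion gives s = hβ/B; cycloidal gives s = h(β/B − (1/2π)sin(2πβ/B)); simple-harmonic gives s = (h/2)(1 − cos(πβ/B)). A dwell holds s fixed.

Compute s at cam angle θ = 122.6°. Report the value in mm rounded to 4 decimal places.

seg 1 [0°–84.5°] dwell: s stays 0.0000
seg 2 [84.5°–254°] cycloidal, h=11: θ=122.6° here. β=38.1, B=169.5. 11·(0.2248 − sin(2π·0.2248)/(2π)) = 0.7438 → s = 0.7438

0.7438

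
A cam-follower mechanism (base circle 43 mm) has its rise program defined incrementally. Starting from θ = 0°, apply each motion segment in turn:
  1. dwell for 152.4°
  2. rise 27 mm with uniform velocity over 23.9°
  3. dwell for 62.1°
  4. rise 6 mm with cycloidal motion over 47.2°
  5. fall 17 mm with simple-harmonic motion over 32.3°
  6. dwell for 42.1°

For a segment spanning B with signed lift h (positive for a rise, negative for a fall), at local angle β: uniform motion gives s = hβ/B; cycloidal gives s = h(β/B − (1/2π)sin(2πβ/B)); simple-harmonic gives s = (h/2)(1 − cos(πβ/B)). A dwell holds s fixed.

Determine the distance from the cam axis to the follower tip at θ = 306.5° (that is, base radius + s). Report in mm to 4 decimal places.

seg 1 [0°–152.4°] dwell: s stays 0.0000
seg 2 [152.4°–176.3°] uniform, h=27: full span → s += 27 → s = 27.0000
seg 3 [176.3°–238.4°] dwell: s stays 27.0000
seg 4 [238.4°–285.6°] cycloidal, h=6: full span → s += 6 → s = 33.0000
seg 5 [285.6°–317.9°] simple-harmonic, h=-17: θ=306.5° here. β=20.9, B=32.3. -17/2·(1 − cos(π·0.6471)) = -12.2888 → s = 20.7112
radial distance = base radius + s = 43 + 20.7112 = 63.7112

63.7112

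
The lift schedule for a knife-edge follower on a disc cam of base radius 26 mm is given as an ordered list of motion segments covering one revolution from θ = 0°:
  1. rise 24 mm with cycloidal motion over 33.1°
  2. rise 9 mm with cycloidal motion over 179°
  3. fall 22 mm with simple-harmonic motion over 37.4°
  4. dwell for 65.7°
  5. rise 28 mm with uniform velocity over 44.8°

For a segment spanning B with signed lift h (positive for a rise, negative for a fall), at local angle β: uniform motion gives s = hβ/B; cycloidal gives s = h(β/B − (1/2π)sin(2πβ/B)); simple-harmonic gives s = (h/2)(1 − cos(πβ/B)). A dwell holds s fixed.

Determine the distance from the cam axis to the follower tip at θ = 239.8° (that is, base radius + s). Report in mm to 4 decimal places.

seg 1 [0°–33.1°] cycloidal, h=24: full span → s += 24 → s = 24.0000
seg 2 [33.1°–212.1°] cycloidal, h=9: full span → s += 9 → s = 33.0000
seg 3 [212.1°–249.5°] simple-harmonic, h=-22: θ=239.8° here. β=27.7, B=37.4. -22/2·(1 − cos(π·0.7406)) = -18.5462 → s = 14.4538
radial distance = base radius + s = 26 + 14.4538 = 40.4538

40.4538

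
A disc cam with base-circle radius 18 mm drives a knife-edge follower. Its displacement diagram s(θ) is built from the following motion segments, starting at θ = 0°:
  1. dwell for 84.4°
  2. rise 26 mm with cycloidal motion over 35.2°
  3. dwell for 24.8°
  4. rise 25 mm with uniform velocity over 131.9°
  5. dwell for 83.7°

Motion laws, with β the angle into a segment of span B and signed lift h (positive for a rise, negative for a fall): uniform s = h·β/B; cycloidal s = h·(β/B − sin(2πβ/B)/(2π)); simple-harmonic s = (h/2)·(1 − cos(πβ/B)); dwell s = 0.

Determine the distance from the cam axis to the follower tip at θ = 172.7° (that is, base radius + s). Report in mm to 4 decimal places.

seg 1 [0°–84.4°] dwell: s stays 0.0000
seg 2 [84.4°–119.6°] cycloidal, h=26: full span → s += 26 → s = 26.0000
seg 3 [119.6°–144.4°] dwell: s stays 26.0000
seg 4 [144.4°–276.3°] uniform, h=25: θ=172.7° here. β=28.3, B=131.9. 25·28.3/131.9 = 5.3639 → s = 31.3639
radial distance = base radius + s = 18 + 31.3639 = 49.3639

49.3639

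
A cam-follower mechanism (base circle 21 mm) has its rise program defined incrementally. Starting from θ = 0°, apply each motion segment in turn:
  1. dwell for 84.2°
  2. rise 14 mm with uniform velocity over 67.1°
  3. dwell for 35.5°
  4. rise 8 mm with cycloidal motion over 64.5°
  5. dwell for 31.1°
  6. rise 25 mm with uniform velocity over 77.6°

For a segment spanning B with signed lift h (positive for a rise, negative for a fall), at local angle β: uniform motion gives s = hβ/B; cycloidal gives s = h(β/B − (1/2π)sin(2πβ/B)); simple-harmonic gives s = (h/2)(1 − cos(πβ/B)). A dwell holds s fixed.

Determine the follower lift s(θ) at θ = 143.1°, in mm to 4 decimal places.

seg 1 [0°–84.2°] dwell: s stays 0.0000
seg 2 [84.2°–151.3°] uniform, h=14: θ=143.1° here. β=58.9, B=67.1. 14·58.9/67.1 = 12.2891 → s = 12.2891

12.2891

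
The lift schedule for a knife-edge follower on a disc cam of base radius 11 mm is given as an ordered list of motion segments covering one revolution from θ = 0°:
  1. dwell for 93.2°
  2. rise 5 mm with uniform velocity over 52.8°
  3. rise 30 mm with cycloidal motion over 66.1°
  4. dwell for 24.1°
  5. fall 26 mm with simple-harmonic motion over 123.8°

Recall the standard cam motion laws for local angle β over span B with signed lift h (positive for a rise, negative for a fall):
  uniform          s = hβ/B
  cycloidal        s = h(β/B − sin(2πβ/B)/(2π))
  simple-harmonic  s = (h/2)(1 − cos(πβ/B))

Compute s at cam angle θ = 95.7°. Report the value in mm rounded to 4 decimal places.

seg 1 [0°–93.2°] dwell: s stays 0.0000
seg 2 [93.2°–146°] uniform, h=5: θ=95.7° here. β=2.5, B=52.8. 5·2.5/52.8 = 0.2367 → s = 0.2367

0.2367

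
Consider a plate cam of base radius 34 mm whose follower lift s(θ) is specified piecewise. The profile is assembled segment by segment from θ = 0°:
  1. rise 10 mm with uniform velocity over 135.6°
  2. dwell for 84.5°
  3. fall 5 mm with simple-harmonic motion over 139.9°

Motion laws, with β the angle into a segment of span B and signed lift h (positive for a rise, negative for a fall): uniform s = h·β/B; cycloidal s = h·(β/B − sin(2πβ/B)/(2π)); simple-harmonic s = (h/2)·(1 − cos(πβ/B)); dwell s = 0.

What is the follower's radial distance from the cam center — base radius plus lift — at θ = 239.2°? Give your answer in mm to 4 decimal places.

seg 1 [0°–135.6°] uniform, h=10: full span → s += 10 → s = 10.0000
seg 2 [135.6°–220.1°] dwell: s stays 10.0000
seg 3 [220.1°–360°] simple-harmonic, h=-5: θ=239.2° here. β=19.1, B=139.9. -5/2·(1 − cos(π·0.1365)) = -0.2265 → s = 9.7735
radial distance = base radius + s = 34 + 9.7735 = 43.7735

43.7735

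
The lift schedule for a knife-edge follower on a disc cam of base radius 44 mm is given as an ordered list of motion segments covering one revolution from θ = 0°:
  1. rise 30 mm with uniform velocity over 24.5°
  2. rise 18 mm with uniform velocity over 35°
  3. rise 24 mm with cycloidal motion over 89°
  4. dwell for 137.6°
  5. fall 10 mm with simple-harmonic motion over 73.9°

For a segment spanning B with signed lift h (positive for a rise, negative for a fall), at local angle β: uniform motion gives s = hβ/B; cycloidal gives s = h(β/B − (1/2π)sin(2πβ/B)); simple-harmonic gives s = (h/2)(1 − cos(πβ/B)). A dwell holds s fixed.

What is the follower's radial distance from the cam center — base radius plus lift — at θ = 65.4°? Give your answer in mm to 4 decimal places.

seg 1 [0°–24.5°] uniform, h=30: full span → s += 30 → s = 30.0000
seg 2 [24.5°–59.5°] uniform, h=18: full span → s += 18 → s = 48.0000
seg 3 [59.5°–148.5°] cycloidal, h=24: θ=65.4° here. β=5.9, B=89. 24·(0.0663 − sin(2π·0.0663)/(2π)) = 0.0456 → s = 48.0456
radial distance = base radius + s = 44 + 48.0456 = 92.0456

92.0456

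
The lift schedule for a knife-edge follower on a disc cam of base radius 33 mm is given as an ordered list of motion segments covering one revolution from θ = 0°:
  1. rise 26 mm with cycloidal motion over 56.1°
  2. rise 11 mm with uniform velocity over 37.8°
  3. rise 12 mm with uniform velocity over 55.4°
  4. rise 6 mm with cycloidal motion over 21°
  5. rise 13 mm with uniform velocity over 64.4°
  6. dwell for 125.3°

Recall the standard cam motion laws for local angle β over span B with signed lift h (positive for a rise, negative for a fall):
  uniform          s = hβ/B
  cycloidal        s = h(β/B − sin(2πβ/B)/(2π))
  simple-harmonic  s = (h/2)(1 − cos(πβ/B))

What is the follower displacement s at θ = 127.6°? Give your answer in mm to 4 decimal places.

seg 1 [0°–56.1°] cycloidal, h=26: full span → s += 26 → s = 26.0000
seg 2 [56.1°–93.9°] uniform, h=11: full span → s += 11 → s = 37.0000
seg 3 [93.9°–149.3°] uniform, h=12: θ=127.6° here. β=33.7, B=55.4. 12·33.7/55.4 = 7.2996 → s = 44.2996

44.2996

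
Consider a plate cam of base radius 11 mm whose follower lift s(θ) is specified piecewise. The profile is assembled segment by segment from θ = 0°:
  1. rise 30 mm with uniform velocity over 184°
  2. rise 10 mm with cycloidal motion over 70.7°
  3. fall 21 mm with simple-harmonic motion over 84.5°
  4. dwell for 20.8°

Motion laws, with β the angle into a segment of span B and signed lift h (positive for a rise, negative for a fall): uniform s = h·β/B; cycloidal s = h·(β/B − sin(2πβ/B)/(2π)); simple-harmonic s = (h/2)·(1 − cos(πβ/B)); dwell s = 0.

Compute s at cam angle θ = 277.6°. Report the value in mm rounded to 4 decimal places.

seg 1 [0°–184°] uniform, h=30: full span → s += 30 → s = 30.0000
seg 2 [184°–254.7°] cycloidal, h=10: full span → s += 10 → s = 40.0000
seg 3 [254.7°–339.2°] simple-harmonic, h=-21: θ=277.6° here. β=22.9, B=84.5. -21/2·(1 − cos(π·0.2710)) = -3.5812 → s = 36.4188

36.4188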